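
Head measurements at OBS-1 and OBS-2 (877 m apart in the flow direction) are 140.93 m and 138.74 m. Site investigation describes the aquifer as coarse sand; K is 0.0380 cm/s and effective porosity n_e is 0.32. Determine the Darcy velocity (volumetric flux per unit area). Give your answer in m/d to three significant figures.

0.0820 m/d

Hydraulic gradient i = (140.93 − 138.74) / 877 = 2.19 / 877 = 0.002497
K = 0.0380 cm/s × 864 = 32.83 m/d
Specific discharge q = 32.83 × 0.002497 = 0.08199 m/d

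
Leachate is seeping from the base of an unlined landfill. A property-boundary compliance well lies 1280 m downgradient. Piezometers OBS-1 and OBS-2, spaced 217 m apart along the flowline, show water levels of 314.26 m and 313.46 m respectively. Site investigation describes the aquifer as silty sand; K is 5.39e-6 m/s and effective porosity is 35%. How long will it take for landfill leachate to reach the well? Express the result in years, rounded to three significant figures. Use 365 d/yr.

715 years

Hydraulic gradient i = (314.26 − 313.46) / 217 = 0.80 / 217 = 0.003687
K = 5.39e-6 m/s × 86400 s/d = 0.4657 m/d
Darcy flux q = K·i = 0.4657 × 0.003687 = 0.001717 m/d
Seepage velocity v = q / n = 0.001717 / 0.35 = 0.004905 m/d
t = L / v = 1280 / 0.004905 = 260900 d
   = 260900 / 365 = 715 yr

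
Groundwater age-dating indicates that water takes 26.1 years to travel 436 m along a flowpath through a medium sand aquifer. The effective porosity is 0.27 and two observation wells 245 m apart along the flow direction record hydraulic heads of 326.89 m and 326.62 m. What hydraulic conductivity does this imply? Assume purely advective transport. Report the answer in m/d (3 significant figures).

Hydraulic gradient i = (326.89 − 326.62) / 245 = 0.27 / 245 = 0.001102
t = 26.1 years = 9527 d
v = L / t = 436 / 9527 = 0.04577 m/d
K = v · n / i = 0.04577 × 0.27 / 0.001102 = 11.2 m/d

11.2 m/d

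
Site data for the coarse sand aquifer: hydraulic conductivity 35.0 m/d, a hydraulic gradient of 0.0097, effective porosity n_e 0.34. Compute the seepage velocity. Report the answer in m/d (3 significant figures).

Specific discharge q = 35.0 × 0.0097 = 0.3395 m/d
Average linear velocity = 0.3395 / 0.34 = 0.9985 m/d

0.999 m/d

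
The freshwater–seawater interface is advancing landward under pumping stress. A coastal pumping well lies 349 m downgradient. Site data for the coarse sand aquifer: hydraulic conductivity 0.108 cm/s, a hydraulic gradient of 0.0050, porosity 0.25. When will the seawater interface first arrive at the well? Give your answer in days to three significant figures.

187 days

K = 0.108 cm/s × 864 = 93.31 m/d
Darcy flux q = K·i = 93.31 × 0.0050 = 0.4666 m/d
Seepage velocity v = q / n = 0.4666 / 0.25 = 1.866 m/d
t = L / v = 349 / 1.866 = 187.0 d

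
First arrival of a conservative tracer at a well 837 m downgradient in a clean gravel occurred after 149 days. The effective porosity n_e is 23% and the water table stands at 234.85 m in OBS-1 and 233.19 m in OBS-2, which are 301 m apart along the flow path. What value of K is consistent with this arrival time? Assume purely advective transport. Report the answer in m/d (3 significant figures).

234 m/d

Hydraulic gradient i = (234.85 − 233.19) / 301 = 1.66 / 301 = 0.005515
v = L / t = 837 / 149 = 5.617 m/d
K = v · n / i = 5.617 × 0.23 / 0.005515 = 234 m/d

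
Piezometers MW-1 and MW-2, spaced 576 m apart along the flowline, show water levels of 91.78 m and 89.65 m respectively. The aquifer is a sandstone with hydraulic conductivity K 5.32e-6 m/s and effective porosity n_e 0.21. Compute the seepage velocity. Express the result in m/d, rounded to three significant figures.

0.00809 m/d

Hydraulic gradient i = (91.78 − 89.65) / 576 = 2.13 / 576 = 0.003698
K = 5.32e-6 m/s × 86400 s/d = 0.4596 m/d
Darcy flux q = K·i = 0.4596 × 0.003698 = 0.001700 m/d
v_s = q/n_e = 0.001700/0.21 = 0.008094 m/d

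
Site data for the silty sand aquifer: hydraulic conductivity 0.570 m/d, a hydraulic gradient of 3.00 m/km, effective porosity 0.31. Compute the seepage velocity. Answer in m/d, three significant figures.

Specific discharge q = 0.570 × 0.0030 = 0.001710 m/d
Seepage velocity v = q / n = 0.001710 / 0.31 = 0.005516 m/d

0.00552 m/d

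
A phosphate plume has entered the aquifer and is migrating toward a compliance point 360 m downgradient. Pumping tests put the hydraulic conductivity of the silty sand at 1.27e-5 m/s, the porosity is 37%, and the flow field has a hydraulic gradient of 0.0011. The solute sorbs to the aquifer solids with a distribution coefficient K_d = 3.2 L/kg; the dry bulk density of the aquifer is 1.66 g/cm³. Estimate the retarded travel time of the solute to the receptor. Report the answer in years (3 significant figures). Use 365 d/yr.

4640 years

K = 1.27e-5 m/s × 86400 s/d = 1.097 m/d
Darcy flux q = K·i = 1.097 × 0.0011 = 0.001207 m/d
Seepage velocity v = q / n = 0.001207 / 0.37 = 0.003262 m/d
Retardation R = 1 + ρ_b·K_d/n = 1 + 1.66×3.2/0.37 = 15.36
Contaminant velocity v_c = v/R = 0.003262/15.36 = 2.124e-4 m/d
t = L/v_c = 360/2.124e-4 = 1.695e6 d
   = 1.695e6/365 = 4640 yr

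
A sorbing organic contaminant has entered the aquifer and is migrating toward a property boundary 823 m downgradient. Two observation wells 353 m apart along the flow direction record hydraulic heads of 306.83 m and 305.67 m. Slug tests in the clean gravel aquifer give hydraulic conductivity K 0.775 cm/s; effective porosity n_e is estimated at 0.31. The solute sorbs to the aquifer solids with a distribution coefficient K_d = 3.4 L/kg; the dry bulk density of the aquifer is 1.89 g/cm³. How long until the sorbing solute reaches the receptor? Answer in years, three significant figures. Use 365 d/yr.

Hydraulic gradient i = (306.83 − 305.67) / 353 = 1.16 / 353 = 0.003286
K = 0.775 cm/s × 864 = 669.6 m/d
q = Ki = 669.6 × 0.003286 = 2.200 m/d
Average linear velocity = 2.200 / 0.31 = 7.098 m/d
Retardation R = 1 + ρ_b·K_d/n = 1 + 1.89×3.4/0.31 = 21.73
Contaminant velocity v_c = v/R = 7.098/21.73 = 0.3267 m/d
t = L/v_c = 823/0.3267 = 2519 d
   = 2519/365 = 6.90 yr

6.90 years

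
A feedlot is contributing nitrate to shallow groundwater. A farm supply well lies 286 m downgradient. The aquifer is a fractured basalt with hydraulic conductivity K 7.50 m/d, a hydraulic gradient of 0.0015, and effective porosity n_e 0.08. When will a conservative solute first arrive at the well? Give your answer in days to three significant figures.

Specific discharge q = 7.50 × 0.0015 = 0.01125 m/d
Average linear velocity = 0.01125 / 0.08 = 0.1406 m/d
t = L / v = 286 / 0.1406 = 2034 d

2030 days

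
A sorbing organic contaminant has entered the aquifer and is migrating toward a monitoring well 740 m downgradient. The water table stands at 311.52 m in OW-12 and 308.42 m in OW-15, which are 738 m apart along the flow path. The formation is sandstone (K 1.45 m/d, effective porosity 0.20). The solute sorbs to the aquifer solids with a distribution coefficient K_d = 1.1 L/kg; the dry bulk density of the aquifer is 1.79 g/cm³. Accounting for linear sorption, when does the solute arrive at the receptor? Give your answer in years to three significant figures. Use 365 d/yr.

722 years

Hydraulic gradient i = (311.52 − 308.42) / 738 = 3.10 / 738 = 0.004201
q = Ki = 1.45 × 0.004201 = 0.006091 m/d
Seepage velocity v = q / n = 0.006091 / 0.20 = 0.03045 m/d
Retardation R = 1 + ρ_b·K_d/n = 1 + 1.79×1.1/0.20 = 10.85
Contaminant velocity v_c = v/R = 0.03045/10.85 = 0.002808 m/d
t = L/v_c = 740/0.002808 = 263500 d
   = 263500/365 = 722 yr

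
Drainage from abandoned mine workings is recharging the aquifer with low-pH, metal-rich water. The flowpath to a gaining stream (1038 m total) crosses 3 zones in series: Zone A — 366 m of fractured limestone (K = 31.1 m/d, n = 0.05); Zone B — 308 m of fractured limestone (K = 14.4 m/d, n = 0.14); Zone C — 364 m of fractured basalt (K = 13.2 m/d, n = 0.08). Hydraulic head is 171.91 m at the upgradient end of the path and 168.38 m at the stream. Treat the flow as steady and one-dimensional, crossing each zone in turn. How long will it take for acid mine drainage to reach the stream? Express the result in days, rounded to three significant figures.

Total head drop ΔH = 171.91 − 168.38 = 3.53 m
Continuity: the same q passes through each zone, so ΔH = q·Σ(L_j/K_j) — the zones act as resistances in series.
Σ(L/K) = 366/31.1 + 308/14.4 + 364/13.2 = 11.77 + 21.39 + 27.58 = 60.73 d
q = ΔH / Σ(L/K) = 3.53 / 60.73 = 0.05812 m/d (same in every zone)
Zone A: v = q/n = 0.05812/0.05 = 1.162 m/d → t_A = 366/1.162 = 314.8 d
Zone B: v = q/n = 0.05812/0.14 = 0.4152 m/d → t_B = 308/0.4152 = 741.9 d
Zone C: v = q/n = 0.05812/0.08 = 0.7265 m/d → t_C = 364/0.7265 = 501.0 d
Total t = 314.8 + 741.9 + 501.0 = 1558 d

1560 days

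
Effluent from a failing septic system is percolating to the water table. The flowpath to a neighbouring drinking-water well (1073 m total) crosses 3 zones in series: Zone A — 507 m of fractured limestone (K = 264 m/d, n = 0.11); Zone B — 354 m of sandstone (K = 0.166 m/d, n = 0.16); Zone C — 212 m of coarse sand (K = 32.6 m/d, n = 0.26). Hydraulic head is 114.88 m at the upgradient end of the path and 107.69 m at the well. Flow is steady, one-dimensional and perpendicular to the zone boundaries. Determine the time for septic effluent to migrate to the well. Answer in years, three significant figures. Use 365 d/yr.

137 years

Total head drop ΔH = 114.88 − 107.69 = 7.19 m
Steady 1-D flow in series ⇒ the Darcy flux q is identical in every zone and the zone head losses add (resistances L/K in series).
Σ(L/K) = 507/264 + 354/0.166 + 212/32.6 = 1.920 + 2133 + 6.503 = 2141 d
q = ΔH / Σ(L/K) = 7.19 / 2141 = 0.003358 m/d (same in every zone)
Zone A: v = q/n = 0.003358/0.11 = 0.03053 m/d → t_A = 507/0.03053 = 16610 d
Zone B: v = q/n = 0.003358/0.16 = 0.02099 m/d → t_B = 354/0.02099 = 16870 d
Zone C: v = q/n = 0.003358/0.26 = 0.01292 m/d → t_C = 212/0.01292 = 16410 d
Total t = 16610 + 16870 + 16410 = 49890 d
   = 49890 / 365 = 137 yr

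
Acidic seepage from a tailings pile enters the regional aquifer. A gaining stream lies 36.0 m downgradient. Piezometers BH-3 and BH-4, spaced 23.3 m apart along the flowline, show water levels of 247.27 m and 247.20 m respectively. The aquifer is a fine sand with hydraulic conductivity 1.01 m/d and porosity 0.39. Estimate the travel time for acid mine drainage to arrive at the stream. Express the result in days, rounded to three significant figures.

4630 days

Hydraulic gradient i = (247.27 − 247.20) / 23.3 = 0.07 / 23.3 = 0.003004
q = Ki = 1.01 × 0.003004 = 0.003034 m/d
Average linear velocity = 0.003034 / 0.39 = 0.007780 m/d
t = L / v = 36.0 / 0.007780 = 4627 d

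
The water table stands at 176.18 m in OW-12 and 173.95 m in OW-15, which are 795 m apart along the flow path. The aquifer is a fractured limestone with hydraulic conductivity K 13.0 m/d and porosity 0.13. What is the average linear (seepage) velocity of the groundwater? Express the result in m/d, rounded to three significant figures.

0.281 m/d

Hydraulic gradient i = (176.18 − 173.95) / 795 = 2.23 / 795 = 0.002805
Darcy flux q = K·i = 13.0 × 0.002805 = 0.03647 m/d
Seepage velocity v = q / n = 0.03647 / 0.13 = 0.2805 m/d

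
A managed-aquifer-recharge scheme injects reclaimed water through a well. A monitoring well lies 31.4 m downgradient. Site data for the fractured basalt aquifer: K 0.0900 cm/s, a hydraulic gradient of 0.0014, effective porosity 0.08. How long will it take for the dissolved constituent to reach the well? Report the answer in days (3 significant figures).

K = 0.0900 cm/s × 864 = 77.76 m/d
Darcy flux q = K·i = 77.76 × 0.0014 = 0.1089 m/d
v_s = q/n_e = 0.1089/0.08 = 1.361 m/d
t = L / v = 31.4 / 1.361 = 23.07 d

23.1 days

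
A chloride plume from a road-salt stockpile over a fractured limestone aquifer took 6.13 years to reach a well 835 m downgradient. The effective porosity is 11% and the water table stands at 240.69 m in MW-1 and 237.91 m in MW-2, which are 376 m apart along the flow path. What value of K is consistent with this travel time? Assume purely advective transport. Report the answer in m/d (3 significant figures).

Hydraulic gradient i = (240.69 − 237.91) / 376 = 2.78 / 376 = 0.007394
t = 6.13 years = 2237 d
v = L / t = 835 / 2237 = 0.3732 m/d
K = v · n / i = 0.3732 × 0.11 / 0.007394 = 5.55 m/d

5.55 m/d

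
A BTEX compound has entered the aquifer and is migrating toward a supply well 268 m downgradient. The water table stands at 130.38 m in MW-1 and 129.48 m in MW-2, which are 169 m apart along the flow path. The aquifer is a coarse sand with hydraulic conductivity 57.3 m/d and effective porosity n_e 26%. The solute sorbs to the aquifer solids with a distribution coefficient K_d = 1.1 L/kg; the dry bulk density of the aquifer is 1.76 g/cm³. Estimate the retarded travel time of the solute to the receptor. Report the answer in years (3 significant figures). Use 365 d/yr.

Hydraulic gradient i = (130.38 − 129.48) / 169 = 0.90 / 169 = 0.005325
Darcy flux q = K·i = 57.3 × 0.005325 = 0.3051 m/d
v = Ki/n = 57.3·0.005325/0.26 = 1.174 m/d
Retardation R = 1 + ρ_b·K_d/n = 1 + 1.76×1.1/0.26 = 8.446
Contaminant velocity v_c = v/R = 1.174/8.446 = 0.1390 m/d
t = L/v_c = 268/0.1390 = 1929 d
   = 1929/365 = 5.28 yr

5.28 years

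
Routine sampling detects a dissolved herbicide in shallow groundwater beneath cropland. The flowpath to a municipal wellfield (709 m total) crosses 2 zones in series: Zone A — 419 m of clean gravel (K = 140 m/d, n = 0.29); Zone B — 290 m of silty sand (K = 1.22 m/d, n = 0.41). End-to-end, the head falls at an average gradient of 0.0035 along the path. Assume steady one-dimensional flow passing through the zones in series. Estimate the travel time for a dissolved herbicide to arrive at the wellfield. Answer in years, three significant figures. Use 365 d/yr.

63.9 years

For zones in series the flux q is common to all zones; the equivalent conductivity is the harmonic (thickness-weighted) mean, K_eq = L_total / Σ(L_j/K_j).
Σ(L/K) = 419/140 + 290/1.22 = 2.993 + 237.7 = 240.7 d
K_eq = L_total / Σ(L/K) = 709 / 240.7 = 2.946 m/d
q = K_eq · i = 2.946 × 0.0035 = 0.01031 m/d (same in every zone)
Zone A: v = q/n = 0.01031/0.29 = 0.03555 m/d → t_A = 419/0.03555 = 11790 d
Zone B: v = q/n = 0.01031/0.41 = 0.02515 m/d → t_B = 290/0.02515 = 11530 d
Total t = 11790 + 11530 = 23320 d
   = 23320 / 365 = 63.9 yr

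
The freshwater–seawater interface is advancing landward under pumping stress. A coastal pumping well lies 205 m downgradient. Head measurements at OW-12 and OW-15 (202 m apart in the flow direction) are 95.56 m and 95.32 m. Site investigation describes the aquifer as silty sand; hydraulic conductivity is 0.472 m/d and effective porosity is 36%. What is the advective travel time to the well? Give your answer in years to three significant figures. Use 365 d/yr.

Hydraulic gradient i = (95.56 − 95.32) / 202 = 0.24 / 202 = 0.001188
Specific discharge q = 0.472 × 0.001188 = 5.608e-4 m/d
v_s = q/n_e = 5.608e-4/0.36 = 0.001558 m/d
t = L / v = 205 / 0.001558 = 131600 d
   = 131600 / 365 = 361 yr

361 years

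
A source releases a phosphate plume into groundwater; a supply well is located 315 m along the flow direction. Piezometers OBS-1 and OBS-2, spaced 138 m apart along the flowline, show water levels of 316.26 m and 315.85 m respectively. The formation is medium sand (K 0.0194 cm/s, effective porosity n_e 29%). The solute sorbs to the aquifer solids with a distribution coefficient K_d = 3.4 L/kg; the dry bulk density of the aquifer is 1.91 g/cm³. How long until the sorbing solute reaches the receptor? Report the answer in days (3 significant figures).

Hydraulic gradient i = (316.26 − 315.85) / 138 = 0.41 / 138 = 0.002971
K = 0.0194 cm/s × 864 = 16.76 m/d
Specific discharge q = 16.76 × 0.002971 = 0.04980 m/d
v_s = q/n_e = 0.04980/0.29 = 0.1717 m/d
Retardation R = 1 + ρ_b·K_d/n = 1 + 1.91×3.4/0.29 = 23.39
Contaminant velocity v_c = v/R = 0.1717/23.39 = 0.007341 m/d
t = L/v_c = 315/0.007341 = 42910 d

42900 days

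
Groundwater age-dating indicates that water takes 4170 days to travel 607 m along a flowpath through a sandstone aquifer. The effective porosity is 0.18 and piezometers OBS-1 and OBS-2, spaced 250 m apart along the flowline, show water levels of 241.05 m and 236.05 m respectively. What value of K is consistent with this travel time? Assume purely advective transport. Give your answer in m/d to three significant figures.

1.31 m/d

Hydraulic gradient i = (241.05 − 236.05) / 250 = 5.00 / 250 = 0.02000
v = L / t = 607 / 4170 = 0.1456 m/d
K = v · n / i = 0.1456 × 0.18 / 0.02000 = 1.31 m/d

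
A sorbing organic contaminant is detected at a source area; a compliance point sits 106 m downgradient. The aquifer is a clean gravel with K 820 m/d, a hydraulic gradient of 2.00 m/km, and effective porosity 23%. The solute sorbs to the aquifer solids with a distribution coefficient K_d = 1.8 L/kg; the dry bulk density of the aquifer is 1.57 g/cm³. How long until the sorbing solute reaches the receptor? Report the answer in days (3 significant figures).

198 days

q = Ki = 820 × 0.0020 = 1.640 m/d
Average linear velocity = 1.640 / 0.23 = 7.130 m/d
Retardation R = 1 + ρ_b·K_d/n = 1 + 1.57×1.8/0.23 = 13.29
Contaminant velocity v_c = v/R = 7.130/13.29 = 0.5366 m/d
t = L/v_c = 106/0.5366 = 197.5 d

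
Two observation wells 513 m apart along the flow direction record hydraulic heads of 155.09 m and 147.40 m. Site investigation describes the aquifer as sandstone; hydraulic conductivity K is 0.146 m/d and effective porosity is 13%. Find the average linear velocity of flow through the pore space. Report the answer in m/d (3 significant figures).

Hydraulic gradient i = (155.09 − 147.40) / 513 = 7.69 / 513 = 0.01499
Specific discharge q = 0.146 × 0.01499 = 0.002189 m/d
v_s = q/n_e = 0.002189/0.13 = 0.01684 m/d

0.0168 m/d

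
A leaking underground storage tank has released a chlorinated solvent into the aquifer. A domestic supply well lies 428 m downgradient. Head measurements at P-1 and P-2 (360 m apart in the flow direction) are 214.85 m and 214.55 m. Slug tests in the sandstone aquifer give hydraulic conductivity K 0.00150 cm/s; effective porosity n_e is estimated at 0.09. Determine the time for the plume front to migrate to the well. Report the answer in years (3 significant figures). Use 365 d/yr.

Hydraulic gradient i = (214.85 − 214.55) / 360 = 0.30 / 360 = 8.333e-4
K = 0.00150 cm/s × 864 = 1.296 m/d
Specific discharge q = 1.296 × 8.333e-4 = 0.001080 m/d
v = Ki/n = 1.296·8.333e-4/0.09 = 0.01200 m/d
t = L / v = 428 / 0.01200 = 35670 d
   = 35670 / 365 = 97.7 yr

97.7 years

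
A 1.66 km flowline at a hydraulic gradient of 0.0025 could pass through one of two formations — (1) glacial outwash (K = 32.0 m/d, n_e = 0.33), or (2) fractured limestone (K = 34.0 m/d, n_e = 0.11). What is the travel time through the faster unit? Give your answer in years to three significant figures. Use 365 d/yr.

Unit 1 (glacial outwash): v = 32.0×0.0025/0.33 = 0.2424 m/d, t = 1660/0.2424 = 6848 d
Unit 2 (fractured limestone): v = 34.0×0.0025/0.11 = 0.7727 m/d, t = 1660/0.7727 = 2148 d
Faster: 2148 d / 365 = 5.89 yr

5.89 years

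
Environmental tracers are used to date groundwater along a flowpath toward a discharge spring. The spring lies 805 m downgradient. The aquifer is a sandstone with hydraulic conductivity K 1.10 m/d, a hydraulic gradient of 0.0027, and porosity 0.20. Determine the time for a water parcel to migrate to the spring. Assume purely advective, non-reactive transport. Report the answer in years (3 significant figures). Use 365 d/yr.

Darcy flux q = K·i = 1.10 × 0.0027 = 0.002970 m/d
v_s = q/n_e = 0.002970/0.20 = 0.01485 m/d
t = L / v = 805 / 0.01485 = 54210 d
   = 54210 / 365 = 149 yr

149 years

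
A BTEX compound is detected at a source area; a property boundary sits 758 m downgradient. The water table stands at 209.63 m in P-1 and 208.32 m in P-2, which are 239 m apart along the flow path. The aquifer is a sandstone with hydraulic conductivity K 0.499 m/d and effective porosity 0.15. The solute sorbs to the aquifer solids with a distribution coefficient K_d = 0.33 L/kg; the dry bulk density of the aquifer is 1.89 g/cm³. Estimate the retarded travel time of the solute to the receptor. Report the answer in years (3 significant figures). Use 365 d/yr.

Hydraulic gradient i = (209.63 − 208.32) / 239 = 1.31 / 239 = 0.005481
Darcy flux q = K·i = 0.499 × 0.005481 = 0.002735 m/d
Seepage velocity v = q / n = 0.002735 / 0.15 = 0.01823 m/d
Retardation R = 1 + ρ_b·K_d/n = 1 + 1.89×0.33/0.15 = 5.158
Contaminant velocity v_c = v/R = 0.01823/5.158 = 0.003535 m/d
t = L/v_c = 758/0.003535 = 214400 d
   = 214400/365 = 587 yr

587 years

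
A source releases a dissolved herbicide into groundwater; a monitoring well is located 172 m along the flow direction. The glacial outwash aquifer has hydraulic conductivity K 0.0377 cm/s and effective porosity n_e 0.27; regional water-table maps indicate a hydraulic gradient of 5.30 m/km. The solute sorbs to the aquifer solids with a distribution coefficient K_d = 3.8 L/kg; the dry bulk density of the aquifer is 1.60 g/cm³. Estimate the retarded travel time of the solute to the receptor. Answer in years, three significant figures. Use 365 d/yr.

K = 0.0377 cm/s × 864 = 32.57 m/d
Specific discharge q = 32.57 × 0.0053 = 0.1726 m/d
Seepage velocity v = q / n = 0.1726 / 0.27 = 0.6394 m/d
Retardation R = 1 + ρ_b·K_d/n = 1 + 1.60×3.8/0.27 = 23.52
Contaminant velocity v_c = v/R = 0.6394/23.52 = 0.02719 m/d
t = L/v_c = 172/0.02719 = 6327 d
   = 6327/365 = 17.3 yr

17.3 years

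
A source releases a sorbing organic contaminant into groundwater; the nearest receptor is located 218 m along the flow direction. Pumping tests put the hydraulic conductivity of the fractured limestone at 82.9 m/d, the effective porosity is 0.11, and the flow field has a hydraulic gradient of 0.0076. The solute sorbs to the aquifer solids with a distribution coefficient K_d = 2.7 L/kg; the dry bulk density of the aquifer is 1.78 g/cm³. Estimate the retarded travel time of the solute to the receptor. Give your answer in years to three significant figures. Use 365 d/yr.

4.66 years

Specific discharge q = 82.9 × 0.0076 = 0.6300 m/d
v_s = q/n_e = 0.6300/0.11 = 5.728 m/d
Retardation R = 1 + ρ_b·K_d/n = 1 + 1.78×2.7/0.11 = 44.69
Contaminant velocity v_c = v/R = 5.728/44.69 = 0.1282 m/d
t = L/v_c = 218/0.1282 = 1701 d
   = 1701/365 = 4.66 yr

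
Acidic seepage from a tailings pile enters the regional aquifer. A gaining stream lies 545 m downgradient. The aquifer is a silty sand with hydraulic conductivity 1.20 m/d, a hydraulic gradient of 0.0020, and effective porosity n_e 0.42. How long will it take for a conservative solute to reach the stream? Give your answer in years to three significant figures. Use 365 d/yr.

q = Ki = 1.20 × 0.0020 = 0.002400 m/d
Seepage velocity v = q / n = 0.002400 / 0.42 = 0.005714 m/d
t = L / v = 545 / 0.005714 = 95380 d
   = 95380 / 365 = 261 yr

261 years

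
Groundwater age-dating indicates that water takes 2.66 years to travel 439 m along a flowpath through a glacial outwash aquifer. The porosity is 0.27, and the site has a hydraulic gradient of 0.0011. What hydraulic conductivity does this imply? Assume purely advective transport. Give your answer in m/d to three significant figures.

t = 2.66 years = 970.9 d
v = L / t = 439 / 970.9 = 0.4522 m/d
K = v · n / i = 0.4522 × 0.27 / 0.0011 = 111 m/d

111 m/d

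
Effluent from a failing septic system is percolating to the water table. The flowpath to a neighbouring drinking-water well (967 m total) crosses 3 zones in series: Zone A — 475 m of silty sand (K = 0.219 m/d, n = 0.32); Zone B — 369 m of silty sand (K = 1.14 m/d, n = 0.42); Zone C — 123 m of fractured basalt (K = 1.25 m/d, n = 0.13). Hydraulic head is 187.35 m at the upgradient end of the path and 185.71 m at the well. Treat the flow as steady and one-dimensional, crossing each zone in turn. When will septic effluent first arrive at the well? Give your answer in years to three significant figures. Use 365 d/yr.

Total head drop ΔH = 187.35 − 185.71 = 1.64 m
Steady 1-D flow in series ⇒ the Darcy flux q is identical in every zone and the zone head losses add (resistances L/K in series).
Σ(L/K) = 475/0.219 + 369/1.14 + 123/1.25 = 2169 + 323.7 + 98.40 = 2591 d
q = ΔH / Σ(L/K) = 1.64 / 2591 = 6.330e-4 m/d (same in every zone)
Zone A: v = q/n = 6.330e-4/0.32 = 0.001978 m/d → t_A = 475/0.001978 = 240100 d
Zone B: v = q/n = 6.330e-4/0.42 = 0.001507 m/d → t_B = 369/0.001507 = 244900 d
Zone C: v = q/n = 6.330e-4/0.13 = 0.004869 m/d → t_C = 123/0.004869 = 25260 d
Total t = 240100 + 244900 + 25260 = 510300 d
   = 510300 / 365 = 1400 yr

1400 years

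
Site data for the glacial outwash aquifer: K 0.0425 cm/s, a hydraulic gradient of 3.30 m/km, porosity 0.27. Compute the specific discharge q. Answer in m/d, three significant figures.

0.121 m/d

K = 0.0425 cm/s × 864 = 36.72 m/d
Darcy flux q = K·i = 36.72 × 0.0033 = 0.1212 m/d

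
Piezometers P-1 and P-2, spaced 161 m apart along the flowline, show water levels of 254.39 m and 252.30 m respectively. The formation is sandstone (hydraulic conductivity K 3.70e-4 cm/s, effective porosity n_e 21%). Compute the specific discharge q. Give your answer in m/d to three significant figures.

Hydraulic gradient i = (254.39 − 252.30) / 161 = 2.09 / 161 = 0.01298
K = 3.70e-4 cm/s × 864 = 0.3197 m/d
Specific discharge q = 0.3197 × 0.01298 = 0.004150 m/d

0.00415 m/d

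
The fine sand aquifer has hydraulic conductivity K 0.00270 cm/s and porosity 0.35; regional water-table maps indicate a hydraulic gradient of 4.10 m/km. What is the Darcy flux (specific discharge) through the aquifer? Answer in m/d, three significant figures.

K = 0.00270 cm/s × 864 = 2.333 m/d
q = Ki = 2.333 × 0.0041 = 0.009564 m/d

0.00956 m/d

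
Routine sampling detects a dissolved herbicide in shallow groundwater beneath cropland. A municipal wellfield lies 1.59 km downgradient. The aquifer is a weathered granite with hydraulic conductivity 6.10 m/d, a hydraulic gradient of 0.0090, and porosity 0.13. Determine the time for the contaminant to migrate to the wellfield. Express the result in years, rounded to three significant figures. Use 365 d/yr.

10.3 years

q = Ki = 6.10 × 0.0090 = 0.05490 m/d
v = Ki/n = 6.10·0.0090/0.13 = 0.4223 m/d
L = 1.59 km = 1590 m
t = L / v = 1590 / 0.4223 = 3765 d
   = 3765 / 365 = 10.3 yr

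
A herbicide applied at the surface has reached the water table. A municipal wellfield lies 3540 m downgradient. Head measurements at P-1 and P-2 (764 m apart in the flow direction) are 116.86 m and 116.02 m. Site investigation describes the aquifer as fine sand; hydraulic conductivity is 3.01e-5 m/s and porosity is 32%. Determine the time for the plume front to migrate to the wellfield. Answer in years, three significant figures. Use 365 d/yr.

1090 years

Hydraulic gradient i = (116.86 − 116.02) / 764 = 0.84 / 764 = 0.001099
K = 3.01e-5 m/s × 86400 s/d = 2.601 m/d
Specific discharge q = 2.601 × 0.001099 = 0.002859 m/d
v_s = q/n_e = 0.002859/0.32 = 0.008935 m/d
t = L / v = 3540 / 0.008935 = 396200 d
   = 396200 / 365 = 1090 yr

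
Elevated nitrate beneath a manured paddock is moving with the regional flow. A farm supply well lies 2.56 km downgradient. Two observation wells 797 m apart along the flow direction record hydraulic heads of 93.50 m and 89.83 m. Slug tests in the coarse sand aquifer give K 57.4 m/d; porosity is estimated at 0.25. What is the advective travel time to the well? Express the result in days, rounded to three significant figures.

Hydraulic gradient i = (93.50 − 89.83) / 797 = 3.67 / 797 = 0.004605
Darcy flux q = K·i = 57.4 × 0.004605 = 0.2643 m/d
Seepage velocity v = q / n = 0.2643 / 0.25 = 1.057 m/d
L = 2.56 km = 2560 m
t = L / v = 2560 / 1.057 = 2421 d

2420 days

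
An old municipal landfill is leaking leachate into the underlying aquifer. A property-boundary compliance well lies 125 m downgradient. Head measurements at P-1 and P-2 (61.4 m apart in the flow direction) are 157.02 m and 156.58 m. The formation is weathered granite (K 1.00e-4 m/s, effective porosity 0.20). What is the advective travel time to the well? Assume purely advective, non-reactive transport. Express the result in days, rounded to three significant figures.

Hydraulic gradient i = (157.02 − 156.58) / 61.4 = 0.44 / 61.4 = 0.007166
K = 1.00e-4 m/s × 86400 s/d = 8.640 m/d
Darcy flux q = K·i = 8.640 × 0.007166 = 0.06192 m/d
Seepage velocity v = q / n = 0.06192 / 0.20 = 0.3096 m/d
t = L / v = 125 / 0.3096 = 403.8 d

404 days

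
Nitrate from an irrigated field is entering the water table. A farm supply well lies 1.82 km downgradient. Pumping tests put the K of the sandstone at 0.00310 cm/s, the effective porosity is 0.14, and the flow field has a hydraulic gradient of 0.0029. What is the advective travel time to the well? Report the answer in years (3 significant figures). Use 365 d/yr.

K = 0.00310 cm/s × 864 = 2.678 m/d
q = Ki = 2.678 × 0.0029 = 0.007767 m/d
v_s = q/n_e = 0.007767/0.14 = 0.05548 m/d
L = 1.82 km = 1820 m
t = L / v = 1820 / 0.05548 = 32800 d
   = 32800 / 365 = 89.9 yr

89.9 years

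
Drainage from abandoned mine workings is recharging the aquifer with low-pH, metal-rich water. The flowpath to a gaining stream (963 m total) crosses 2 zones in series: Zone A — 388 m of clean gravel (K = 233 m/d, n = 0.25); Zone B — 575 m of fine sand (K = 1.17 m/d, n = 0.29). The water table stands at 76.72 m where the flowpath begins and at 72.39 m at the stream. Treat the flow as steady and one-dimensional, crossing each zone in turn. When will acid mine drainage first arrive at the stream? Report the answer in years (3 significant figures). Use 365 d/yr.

82.3 years

Total head drop ΔH = 76.72 − 72.39 = 4.33 m
Steady 1-D flow in series ⇒ the Darcy flux q is identical in every zone and the zone head losses add (resistances L/K in series).
Σ(L/K) = 388/233 + 575/1.17 = 1.665 + 491.5 = 493.1 d
q = ΔH / Σ(L/K) = 4.33 / 493.1 = 0.008781 m/d (same in every zone)
Zone A: v = q/n = 0.008781/0.25 = 0.03512 m/d → t_A = 388/0.03512 = 11050 d
Zone B: v = q/n = 0.008781/0.29 = 0.03028 m/d → t_B = 575/0.03028 = 18990 d
Total t = 11050 + 18990 = 30040 d
   = 30040 / 365 = 82.3 yr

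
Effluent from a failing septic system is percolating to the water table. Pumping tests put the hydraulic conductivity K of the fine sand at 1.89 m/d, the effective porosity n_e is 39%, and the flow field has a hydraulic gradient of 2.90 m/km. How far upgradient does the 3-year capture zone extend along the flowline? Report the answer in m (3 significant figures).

15.4 m

Specific discharge q = 1.89 × 0.0029 = 0.005481 m/d
Average linear velocity = 0.005481 / 0.39 = 0.01405 m/d
T = 3 yr × 365 = 1095 d
L = v × T = 0.01405 × 1095 = 15.39 m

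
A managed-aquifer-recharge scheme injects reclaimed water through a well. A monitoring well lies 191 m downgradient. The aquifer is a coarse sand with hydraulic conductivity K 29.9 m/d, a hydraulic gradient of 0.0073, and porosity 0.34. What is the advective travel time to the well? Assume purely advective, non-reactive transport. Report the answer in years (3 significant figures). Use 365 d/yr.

0.815 years

q = Ki = 29.9 × 0.0073 = 0.2183 m/d
v = Ki/n = 29.9·0.0073/0.34 = 0.6420 m/d
t = L / v = 191 / 0.6420 = 297.5 d
   = 297.5 / 365 = 0.815 yr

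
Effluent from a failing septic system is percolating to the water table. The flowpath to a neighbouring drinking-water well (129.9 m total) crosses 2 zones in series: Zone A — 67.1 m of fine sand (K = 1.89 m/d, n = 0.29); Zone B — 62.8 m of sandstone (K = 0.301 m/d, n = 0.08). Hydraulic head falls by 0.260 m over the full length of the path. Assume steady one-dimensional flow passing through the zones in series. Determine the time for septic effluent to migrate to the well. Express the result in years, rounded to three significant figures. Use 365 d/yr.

63.0 years

Continuity: the same q passes through each zone, so ΔH = q·Σ(L_j/K_j) — the zones act as resistances in series.
Σ(L/K) = 67.1/1.89 + 62.8/0.301 = 35.50 + 208.6 = 244.1 d
q = ΔH / Σ(L/K) = 0.260 / 244.1 = 0.001065 m/d (same in every zone)
Zone A: v = q/n = 0.001065/0.29 = 0.003672 m/d → t_A = 67.1/0.003672 = 18270 d
Zone B: v = q/n = 0.001065/0.08 = 0.01331 m/d → t_B = 62.8/0.01331 = 4718 d
Total t = 18270 + 4718 = 22990 d
   = 22990 / 365 = 63.0 yr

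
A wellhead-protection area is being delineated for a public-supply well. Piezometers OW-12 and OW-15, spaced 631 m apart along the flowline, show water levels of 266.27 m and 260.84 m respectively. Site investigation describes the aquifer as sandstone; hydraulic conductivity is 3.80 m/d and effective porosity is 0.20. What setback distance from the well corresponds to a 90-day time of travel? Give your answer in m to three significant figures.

Hydraulic gradient i = (266.27 − 260.84) / 631 = 5.43 / 631 = 0.008605
Darcy flux q = K·i = 3.80 × 0.008605 = 0.03270 m/d
v = Ki/n = 3.80·0.008605/0.20 = 0.1635 m/d
L = v × T = 0.1635 × 90 = 14.72 m

14.7 m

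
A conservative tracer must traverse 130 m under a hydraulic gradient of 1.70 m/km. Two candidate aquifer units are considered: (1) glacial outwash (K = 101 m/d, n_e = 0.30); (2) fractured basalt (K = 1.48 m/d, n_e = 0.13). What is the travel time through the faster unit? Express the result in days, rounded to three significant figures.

Unit 1 (glacial outwash): v = 101×0.0017/0.30 = 0.5723 m/d, t = 130/0.5723 = 227.1 d
Unit 2 (fractured basalt): v = 1.48×0.0017/0.13 = 0.01935 m/d, t = 130/0.01935 = 6717 d
Faster unit: t = 227 d

227 days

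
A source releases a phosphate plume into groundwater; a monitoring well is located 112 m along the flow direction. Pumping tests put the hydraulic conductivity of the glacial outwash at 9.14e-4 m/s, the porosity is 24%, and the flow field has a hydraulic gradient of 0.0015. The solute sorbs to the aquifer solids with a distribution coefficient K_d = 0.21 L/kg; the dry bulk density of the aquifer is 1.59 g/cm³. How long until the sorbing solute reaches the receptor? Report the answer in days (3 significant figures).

543 days

K = 9.14e-4 m/s × 86400 s/d = 78.97 m/d
q = Ki = 78.97 × 0.0015 = 0.1185 m/d
Seepage velocity v = q / n = 0.1185 / 0.24 = 0.4936 m/d
Retardation R = 1 + ρ_b·K_d/n = 1 + 1.59×0.21/0.24 = 2.391
Contaminant velocity v_c = v/R = 0.4936/2.391 = 0.2064 m/d
t = L/v_c = 112/0.2064 = 542.6 d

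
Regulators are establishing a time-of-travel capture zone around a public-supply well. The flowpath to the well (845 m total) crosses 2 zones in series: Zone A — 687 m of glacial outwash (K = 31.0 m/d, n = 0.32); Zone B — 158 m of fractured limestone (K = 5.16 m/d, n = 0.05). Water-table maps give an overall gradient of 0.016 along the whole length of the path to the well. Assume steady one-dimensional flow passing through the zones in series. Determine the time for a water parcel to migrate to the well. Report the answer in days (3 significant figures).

Steady 1-D flow in series ⇒ the Darcy flux q is identical in every zone and the zone head losses add (resistances L/K in series).
Σ(L/K) = 687/31.0 + 158/5.16 = 22.16 + 30.62 = 52.78 d
K_eq = L_total / Σ(L/K) = 845 / 52.78 = 16.01 m/d
q = K_eq · i = 16.01 × 0.016 = 0.2562 m/d (same in every zone)
Zone A: v = q/n = 0.2562/0.32 = 0.8005 m/d → t_A = 687/0.8005 = 858.2 d
Zone B: v = q/n = 0.2562/0.05 = 5.123 m/d → t_B = 158/5.123 = 30.84 d
Total t = 858.2 + 30.84 = 889.1 d

889 days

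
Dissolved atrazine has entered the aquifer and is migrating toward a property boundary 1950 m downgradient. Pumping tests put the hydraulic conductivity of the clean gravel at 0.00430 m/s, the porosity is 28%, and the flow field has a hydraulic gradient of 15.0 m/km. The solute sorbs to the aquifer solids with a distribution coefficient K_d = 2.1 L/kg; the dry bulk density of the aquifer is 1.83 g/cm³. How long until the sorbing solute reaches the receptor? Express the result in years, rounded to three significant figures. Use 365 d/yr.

3.95 years

K = 0.00430 m/s × 86400 s/d = 371.5 m/d
q = Ki = 371.5 × 0.015 = 5.573 m/d
Average linear velocity = 5.573 / 0.28 = 19.90 m/d
Retardation R = 1 + ρ_b·K_d/n = 1 + 1.83×2.1/0.28 = 14.73
Contaminant velocity v_c = v/R = 19.90/14.73 = 1.352 m/d
t = L/v_c = 1950/1.352 = 1443 d
   = 1443/365 = 3.95 yr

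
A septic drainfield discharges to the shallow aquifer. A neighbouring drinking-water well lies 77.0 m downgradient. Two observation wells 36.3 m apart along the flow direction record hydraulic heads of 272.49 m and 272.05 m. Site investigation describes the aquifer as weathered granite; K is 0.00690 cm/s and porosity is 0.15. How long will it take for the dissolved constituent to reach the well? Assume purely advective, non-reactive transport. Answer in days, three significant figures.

Hydraulic gradient i = (272.49 − 272.05) / 36.3 = 0.44 / 36.3 = 0.01212
K = 0.00690 cm/s × 864 = 5.962 m/d
q = Ki = 5.962 × 0.01212 = 0.07226 m/d
v = Ki/n = 5.962·0.01212/0.15 = 0.4817 m/d
t = L / v = 77.0 / 0.4817 = 159.8 d

160 days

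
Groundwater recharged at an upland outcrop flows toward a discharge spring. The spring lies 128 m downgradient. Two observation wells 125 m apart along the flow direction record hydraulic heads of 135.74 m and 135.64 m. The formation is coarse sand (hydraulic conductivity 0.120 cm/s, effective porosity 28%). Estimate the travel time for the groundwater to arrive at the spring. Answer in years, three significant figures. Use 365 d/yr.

Hydraulic gradient i = (135.74 − 135.64) / 125 = 0.10 / 125 = 8.000e-4
K = 0.120 cm/s × 864 = 103.7 m/d
q = Ki = 103.7 × 8.000e-4 = 0.08294 m/d
v_s = q/n_e = 0.08294/0.28 = 0.2962 m/d
t = L / v = 128 / 0.2962 = 432.1 d
   = 432.1 / 365 = 1.18 yr

1.18 years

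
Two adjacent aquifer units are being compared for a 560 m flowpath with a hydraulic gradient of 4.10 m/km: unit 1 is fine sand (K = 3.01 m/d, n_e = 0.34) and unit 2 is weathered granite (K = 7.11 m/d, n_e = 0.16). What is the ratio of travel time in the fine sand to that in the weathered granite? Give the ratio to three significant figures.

Unit 1 (fine sand): v = 3.01×0.0041/0.34 = 0.03630 m/d, t = 560/0.03630 = 15430 d
Unit 2 (weathered granite): v = 7.11×0.0041/0.16 = 0.1822 m/d, t = 560/0.1822 = 3074 d
t(fine sand) / t(weathered granite) = 15430/3074 = 5.02

5.02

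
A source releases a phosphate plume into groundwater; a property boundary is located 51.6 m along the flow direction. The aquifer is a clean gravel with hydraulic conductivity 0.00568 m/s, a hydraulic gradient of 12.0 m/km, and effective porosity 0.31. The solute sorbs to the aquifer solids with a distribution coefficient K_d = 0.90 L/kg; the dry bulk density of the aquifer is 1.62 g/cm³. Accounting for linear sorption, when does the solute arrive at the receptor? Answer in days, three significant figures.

15.5 days

K = 0.00568 m/s × 86400 s/d = 490.8 m/d
q = Ki = 490.8 × 0.012 = 5.889 m/d
Seepage velocity v = q / n = 5.889 / 0.31 = 19.00 m/d
Retardation R = 1 + ρ_b·K_d/n = 1 + 1.62×0.90/0.31 = 5.703
Contaminant velocity v_c = v/R = 19.00/5.703 = 3.331 m/d
t = L/v_c = 51.6/3.331 = 15.49 d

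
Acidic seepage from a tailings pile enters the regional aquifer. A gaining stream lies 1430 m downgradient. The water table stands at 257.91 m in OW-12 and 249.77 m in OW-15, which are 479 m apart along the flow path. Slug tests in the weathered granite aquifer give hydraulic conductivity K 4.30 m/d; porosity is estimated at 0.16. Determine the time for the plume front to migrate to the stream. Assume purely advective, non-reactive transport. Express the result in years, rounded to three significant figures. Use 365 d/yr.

8.58 years

Hydraulic gradient i = (257.91 − 249.77) / 479 = 8.14 / 479 = 0.01699
Darcy flux q = K·i = 4.30 × 0.01699 = 0.07307 m/d
v = Ki/n = 4.30·0.01699/0.16 = 0.4567 m/d
t = L / v = 1430 / 0.4567 = 3131 d
   = 3131 / 365 = 8.58 yr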